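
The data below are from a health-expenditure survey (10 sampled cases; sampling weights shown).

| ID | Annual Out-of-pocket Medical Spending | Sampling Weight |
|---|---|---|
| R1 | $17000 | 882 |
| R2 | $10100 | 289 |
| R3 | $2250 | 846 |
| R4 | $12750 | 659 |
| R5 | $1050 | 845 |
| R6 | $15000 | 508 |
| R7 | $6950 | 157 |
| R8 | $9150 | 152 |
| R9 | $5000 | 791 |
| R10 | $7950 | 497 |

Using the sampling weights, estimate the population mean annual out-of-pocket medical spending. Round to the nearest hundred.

Weighted sum = 17000×882 + 10100×289 + 2250×846 + 12750×659 + 1050×845 + 15000×508 + 6950×157 + 9150×152 + 5000×791 + 7950×497
  = 47114000
Sum of weights = 882 + 289 + 846 + 659 + 845 + 508 + 157 + 152 + 791 + 497 = 5626
Weighted mean = 47114000 / 5626 = 8374.3335

8400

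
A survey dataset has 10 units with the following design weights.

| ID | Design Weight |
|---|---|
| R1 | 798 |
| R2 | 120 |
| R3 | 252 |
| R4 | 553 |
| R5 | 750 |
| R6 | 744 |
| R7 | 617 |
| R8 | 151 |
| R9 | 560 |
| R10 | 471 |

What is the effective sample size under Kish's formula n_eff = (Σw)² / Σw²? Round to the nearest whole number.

Σ wᵢ = 798 + 120 + 252 + 553 + 750 + 744 + 617 + 151 + 560 + 471 = 5016
Σ wᵢ² = 636804 + 14400 + 63504 + 305809 + 562500 + 553536 + 380689 + 22801 + 313600 + 221841 = 3075484
n_eff = 5016² / 3075484 = 25160256 / 3075484 = 8.1809094

8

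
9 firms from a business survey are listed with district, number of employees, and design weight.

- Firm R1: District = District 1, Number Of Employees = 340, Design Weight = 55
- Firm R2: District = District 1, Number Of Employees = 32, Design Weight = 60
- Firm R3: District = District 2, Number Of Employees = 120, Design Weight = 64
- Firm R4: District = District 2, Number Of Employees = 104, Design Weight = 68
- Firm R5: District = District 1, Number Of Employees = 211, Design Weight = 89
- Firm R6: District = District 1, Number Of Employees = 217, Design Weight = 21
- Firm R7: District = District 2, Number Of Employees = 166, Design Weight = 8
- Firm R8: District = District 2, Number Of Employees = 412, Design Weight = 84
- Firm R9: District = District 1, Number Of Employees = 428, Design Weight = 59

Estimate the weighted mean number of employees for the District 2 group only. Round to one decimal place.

District 2 rows: R3, R4, R7, R8
Weighted sum = 120×64 + 104×68 + 166×8 + 412×84
  = 7680 + 7072 + 1328 + 34608 = 50688
Sum of weights = 64 + 68 + 8 + 84 = 224
Weighted mean = 50688 / 224 = 226.28571

226.3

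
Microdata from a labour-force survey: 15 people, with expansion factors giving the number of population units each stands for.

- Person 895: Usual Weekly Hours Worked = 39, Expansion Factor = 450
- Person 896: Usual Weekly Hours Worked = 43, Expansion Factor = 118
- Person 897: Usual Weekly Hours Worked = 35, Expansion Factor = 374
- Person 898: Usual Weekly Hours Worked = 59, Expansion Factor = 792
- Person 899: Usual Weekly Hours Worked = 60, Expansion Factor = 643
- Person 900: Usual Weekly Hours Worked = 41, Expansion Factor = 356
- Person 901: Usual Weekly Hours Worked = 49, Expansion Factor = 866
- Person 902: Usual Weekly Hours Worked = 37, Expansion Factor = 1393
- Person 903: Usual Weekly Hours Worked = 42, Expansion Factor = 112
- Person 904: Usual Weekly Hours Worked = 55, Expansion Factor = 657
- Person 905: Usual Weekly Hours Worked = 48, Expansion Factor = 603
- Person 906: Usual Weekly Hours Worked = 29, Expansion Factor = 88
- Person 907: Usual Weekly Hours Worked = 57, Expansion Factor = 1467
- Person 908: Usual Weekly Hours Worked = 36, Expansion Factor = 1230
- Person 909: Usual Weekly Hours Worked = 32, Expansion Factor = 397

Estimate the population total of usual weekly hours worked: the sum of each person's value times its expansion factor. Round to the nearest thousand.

443000

Weighted total = 442531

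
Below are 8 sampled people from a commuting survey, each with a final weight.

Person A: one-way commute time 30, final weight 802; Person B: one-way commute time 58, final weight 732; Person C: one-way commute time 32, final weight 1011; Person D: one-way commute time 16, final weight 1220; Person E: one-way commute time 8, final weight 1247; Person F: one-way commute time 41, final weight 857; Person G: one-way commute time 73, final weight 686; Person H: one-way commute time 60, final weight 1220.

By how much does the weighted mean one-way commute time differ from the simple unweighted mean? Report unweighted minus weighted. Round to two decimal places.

2.87

Unweighted sum = 30 + 58 + 32 + 16 + 8 + 41 + 73 + 60 = 318
Unweighted mean = 318 / 8 = 39.75
Weighted sum = 286779
Sum of weights = 802 + 732 + 1011 + 1220 + 1247 + 857 + 686 + 1220 = 7775
Weighted mean = 286779 / 7775 = 36.884759
Difference (unweighted minus weighted) = 2.8652412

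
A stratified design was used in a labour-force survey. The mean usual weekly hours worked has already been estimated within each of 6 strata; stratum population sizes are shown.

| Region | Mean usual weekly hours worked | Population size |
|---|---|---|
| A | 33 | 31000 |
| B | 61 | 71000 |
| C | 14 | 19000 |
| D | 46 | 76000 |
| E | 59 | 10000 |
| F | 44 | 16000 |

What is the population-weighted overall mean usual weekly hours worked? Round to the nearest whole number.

47

Σ Nₕ·x̄ₕ = 10410000
Σ Nₕ = 31000 + 71000 + 19000 + 76000 + 10000 + 16000 = 223000
Overall mean = 10410000 / 223000 = 46.681614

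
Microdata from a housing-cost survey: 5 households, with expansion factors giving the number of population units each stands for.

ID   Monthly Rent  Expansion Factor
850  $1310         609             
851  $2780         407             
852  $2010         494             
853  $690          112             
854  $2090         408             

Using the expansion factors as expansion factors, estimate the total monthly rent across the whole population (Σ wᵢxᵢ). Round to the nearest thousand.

3852000

Weighted total = 1310×609 + 2780×407 + 2010×494 + 690×112 + 2090×408
  = 797790 + 1131460 + 992940 + 77280 + 852720 = 3852190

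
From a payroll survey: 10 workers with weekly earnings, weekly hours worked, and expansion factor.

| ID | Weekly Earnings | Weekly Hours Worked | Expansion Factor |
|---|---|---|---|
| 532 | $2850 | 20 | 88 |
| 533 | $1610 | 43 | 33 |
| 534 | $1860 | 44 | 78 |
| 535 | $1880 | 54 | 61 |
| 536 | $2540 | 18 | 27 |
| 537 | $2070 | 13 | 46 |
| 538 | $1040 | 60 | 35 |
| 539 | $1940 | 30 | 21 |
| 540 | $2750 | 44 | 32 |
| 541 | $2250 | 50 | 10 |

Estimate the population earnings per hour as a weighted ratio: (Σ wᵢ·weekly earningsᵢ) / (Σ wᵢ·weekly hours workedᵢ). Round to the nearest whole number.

Σ wᵢ·y = 2850×88 + 1610×33 + 1860×78 + 1880×61 + 2540×27 + 2070×46 + 1040×35 + 1940×21 + 2750×32 + 2250×10
  = 250800 + 53130 + 145080 + 114680 + 68580 + 95220 + 36400 + 40740 + 88000 + 22500 = 915130
Σ wᵢ·x = 15627
Ratio = 915130 / 15627 = 58.560824

59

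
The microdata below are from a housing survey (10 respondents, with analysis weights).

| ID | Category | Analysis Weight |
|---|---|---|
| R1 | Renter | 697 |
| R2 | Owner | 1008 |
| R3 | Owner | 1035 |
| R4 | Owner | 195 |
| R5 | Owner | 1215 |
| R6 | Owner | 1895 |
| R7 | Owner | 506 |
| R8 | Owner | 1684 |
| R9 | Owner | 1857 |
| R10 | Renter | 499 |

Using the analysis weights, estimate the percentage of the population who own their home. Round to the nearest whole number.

Sum of weights for 'Owner' = 1008 + 1035 + 195 + 1215 + 1895 + 506 + 1684 + 1857 = 9395
Total weight = 697 + 1008 + 1035 + 195 + 1215 + 1895 + 506 + 1684 + 1857 + 499 = 10591
Weighted proportion = 9395 / 10591 = 0.88707393 → 88.707393%

89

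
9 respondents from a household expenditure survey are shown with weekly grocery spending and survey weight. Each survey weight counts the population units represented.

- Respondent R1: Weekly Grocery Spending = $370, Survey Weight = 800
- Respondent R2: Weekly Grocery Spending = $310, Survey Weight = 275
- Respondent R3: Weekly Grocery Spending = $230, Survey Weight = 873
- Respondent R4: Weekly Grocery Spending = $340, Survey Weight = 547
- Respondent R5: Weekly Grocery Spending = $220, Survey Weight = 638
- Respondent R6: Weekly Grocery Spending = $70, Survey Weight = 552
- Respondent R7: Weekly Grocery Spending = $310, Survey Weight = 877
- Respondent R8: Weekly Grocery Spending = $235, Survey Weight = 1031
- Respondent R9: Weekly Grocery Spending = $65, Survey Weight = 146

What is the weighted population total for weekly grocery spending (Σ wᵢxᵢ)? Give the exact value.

1470665

Weighted total = 370×800 + 310×275 + 230×873 + 340×547 + 220×638 + 70×552 + 310×877 + 235×1031 + 65×146
  = 1470665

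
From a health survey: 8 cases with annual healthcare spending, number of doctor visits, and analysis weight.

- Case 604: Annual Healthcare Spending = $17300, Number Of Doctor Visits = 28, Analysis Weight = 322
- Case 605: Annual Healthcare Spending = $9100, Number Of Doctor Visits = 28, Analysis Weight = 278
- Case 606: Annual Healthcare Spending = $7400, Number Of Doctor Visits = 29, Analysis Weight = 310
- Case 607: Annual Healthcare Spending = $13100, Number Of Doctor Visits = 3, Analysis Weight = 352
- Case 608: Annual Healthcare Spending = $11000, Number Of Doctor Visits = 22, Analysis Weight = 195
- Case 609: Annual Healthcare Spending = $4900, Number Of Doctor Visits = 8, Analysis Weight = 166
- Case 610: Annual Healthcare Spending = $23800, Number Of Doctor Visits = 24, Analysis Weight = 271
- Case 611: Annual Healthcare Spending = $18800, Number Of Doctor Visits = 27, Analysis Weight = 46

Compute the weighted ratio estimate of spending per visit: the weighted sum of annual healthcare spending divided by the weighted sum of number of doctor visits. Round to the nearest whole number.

629

Σ wᵢ·y = 17300×322 + 9100×278 + 7400×310 + 13100×352 + 11000×195 + 4900×166 + 23800×271 + 18800×46
  = 5570600 + 2529800 + 2294000 + 4611200 + 2145000 + 813400 + 6449800 + 864800 = 25278600
Σ wᵢ·x = 28×322 + 28×278 + 29×310 + 3×352 + 22×195 + 8×166 + 24×271 + 27×46
  = 9016 + 7784 + 8990 + 1056 + 4290 + 1328 + 6504 + 1242 = 40210
Ratio = 25278600 / 40210 = 628.66451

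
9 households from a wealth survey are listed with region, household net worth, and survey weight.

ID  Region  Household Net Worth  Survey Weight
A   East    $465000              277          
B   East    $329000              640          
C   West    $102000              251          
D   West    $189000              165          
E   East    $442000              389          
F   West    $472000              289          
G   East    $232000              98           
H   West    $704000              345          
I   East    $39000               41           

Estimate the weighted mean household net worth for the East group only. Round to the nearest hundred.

East rows: A, B, E, G, I
Weighted sum = 535638000
Sum of weights = 277 + 640 + 389 + 98 + 41 = 1445
Weighted mean = 535638000 / 1445 = 370683.74

370700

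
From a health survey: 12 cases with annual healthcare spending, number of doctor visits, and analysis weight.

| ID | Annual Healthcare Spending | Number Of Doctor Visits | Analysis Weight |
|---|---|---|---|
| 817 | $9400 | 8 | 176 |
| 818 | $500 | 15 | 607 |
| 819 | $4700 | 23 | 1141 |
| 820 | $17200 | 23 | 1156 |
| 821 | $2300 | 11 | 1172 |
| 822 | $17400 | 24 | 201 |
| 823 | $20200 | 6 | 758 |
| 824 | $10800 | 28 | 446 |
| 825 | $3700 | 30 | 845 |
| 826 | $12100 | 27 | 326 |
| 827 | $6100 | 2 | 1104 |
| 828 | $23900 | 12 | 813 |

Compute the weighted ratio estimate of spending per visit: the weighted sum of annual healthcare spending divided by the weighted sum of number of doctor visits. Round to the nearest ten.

600

Σ wᵢ·y = 9400×176 + 500×607 + 4700×1141 + 17200×1156 + 2300×1172 + 17400×201 + 20200×758 + 10800×446 + 3700×845 + 12100×326 + 6100×1104 + 23900×813
  = 1654400 + 303500 + 5362700 + 19883200 + 2695600 + 3497400 + 15311600 + 4816800 + 3126500 + 3944600 + 6734400 + 19430700 = 86761400
Σ wᵢ·x = 8×176 + 15×607 + 23×1141 + 23×1156 + 11×1172 + 24×201 + 6×758 + 28×446 + 30×845 + 27×326 + 2×1104 + 12×813
  = 1408 + 9105 + 26243 + 26588 + 12892 + 4824 + 4548 + 12488 + 25350 + 8802 + 2208 + 9756 = 144212
Ratio = 86761400 / 144212 = 601.624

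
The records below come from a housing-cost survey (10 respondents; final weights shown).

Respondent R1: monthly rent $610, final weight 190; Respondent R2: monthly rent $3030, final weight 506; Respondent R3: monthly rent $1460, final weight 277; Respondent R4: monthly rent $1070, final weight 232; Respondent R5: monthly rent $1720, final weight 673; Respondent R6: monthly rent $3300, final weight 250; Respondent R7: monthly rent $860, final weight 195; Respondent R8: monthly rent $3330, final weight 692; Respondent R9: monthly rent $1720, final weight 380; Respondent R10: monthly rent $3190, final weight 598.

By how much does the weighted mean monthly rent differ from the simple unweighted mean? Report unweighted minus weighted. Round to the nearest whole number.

Unweighted sum = 610 + 3030 + 1460 + 1070 + 1720 + 3300 + 860 + 3330 + 1720 + 3190 = 20290
Unweighted mean = 20290 / 10 = 2029
Weighted sum = 610×190 + 3030×506 + 1460×277 + 1070×232 + 1720×673 + 3300×250 + 860×195 + 3330×692 + 1720×380 + 3190×598
  = 9317580
Sum of weights = 190 + 506 + 277 + 232 + 673 + 250 + 195 + 692 + 380 + 598 = 3993
Weighted mean = 9317580 / 3993 = 2333.4786
Difference (unweighted minus weighted) = -304.47859

-304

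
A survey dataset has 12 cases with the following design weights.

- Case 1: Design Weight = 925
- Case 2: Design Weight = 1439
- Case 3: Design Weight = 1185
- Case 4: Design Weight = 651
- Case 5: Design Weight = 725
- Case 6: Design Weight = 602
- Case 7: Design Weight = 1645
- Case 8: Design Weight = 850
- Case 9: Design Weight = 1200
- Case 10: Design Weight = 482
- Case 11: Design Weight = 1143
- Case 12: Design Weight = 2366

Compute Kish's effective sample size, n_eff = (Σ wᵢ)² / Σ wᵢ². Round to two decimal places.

9.89

Σ wᵢ = 925 + 1439 + 1185 + 651 + 725 + 602 + 1645 + 850 + 1200 + 482 + 1143 + 2366 = 13213
Σ wᵢ² = 17647655
n_eff = 13213² / 17647655 = 174583369 / 17647655 = 9.8927234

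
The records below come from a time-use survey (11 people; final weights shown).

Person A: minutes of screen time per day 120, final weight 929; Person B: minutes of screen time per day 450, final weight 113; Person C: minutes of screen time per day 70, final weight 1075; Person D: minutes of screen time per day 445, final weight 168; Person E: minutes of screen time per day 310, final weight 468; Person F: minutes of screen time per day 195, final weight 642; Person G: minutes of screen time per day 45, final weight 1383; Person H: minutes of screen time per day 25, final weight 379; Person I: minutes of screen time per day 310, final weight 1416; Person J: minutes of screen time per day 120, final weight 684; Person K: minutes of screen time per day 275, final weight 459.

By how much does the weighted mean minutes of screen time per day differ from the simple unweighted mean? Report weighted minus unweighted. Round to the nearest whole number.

-46

Unweighted sum = 120 + 450 + 70 + 445 + 310 + 195 + 45 + 25 + 310 + 120 + 275 = 2365
Unweighted mean = 2365 / 11 = 215
Weighted sum = 120×929 + 450×113 + 70×1075 + 445×168 + 310×468 + 195×642 + 45×1383 + 25×379 + 310×1416 + 120×684 + 275×459
  = 1301585
Sum of weights = 929 + 113 + 1075 + 168 + 468 + 642 + 1383 + 379 + 1416 + 684 + 459 = 7716
Weighted mean = 1301585 / 7716 = 168.6865
Difference (weighted minus unweighted) = -46.313504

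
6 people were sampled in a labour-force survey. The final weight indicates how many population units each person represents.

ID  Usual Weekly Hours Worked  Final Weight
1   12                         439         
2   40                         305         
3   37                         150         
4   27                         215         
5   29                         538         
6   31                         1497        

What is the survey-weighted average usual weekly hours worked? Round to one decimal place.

28.9

Weighted sum = 12×439 + 40×305 + 37×150 + 27×215 + 29×538 + 31×1497
  = 5268 + 12200 + 5550 + 5805 + 15602 + 46407 = 90832
Sum of weights = 439 + 305 + 150 + 215 + 538 + 1497 = 3144
Weighted mean = 90832 / 3144 = 28.890585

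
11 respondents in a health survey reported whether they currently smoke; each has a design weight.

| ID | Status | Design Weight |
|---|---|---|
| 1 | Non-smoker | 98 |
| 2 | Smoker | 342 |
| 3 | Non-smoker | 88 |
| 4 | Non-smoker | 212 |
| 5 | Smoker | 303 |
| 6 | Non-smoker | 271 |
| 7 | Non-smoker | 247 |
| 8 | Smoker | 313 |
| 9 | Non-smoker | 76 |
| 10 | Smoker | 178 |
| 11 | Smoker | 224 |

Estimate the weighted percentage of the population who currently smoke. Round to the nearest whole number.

58

Sum of weights for 'Smoker' = 342 + 303 + 313 + 178 + 224 = 1360
Total weight = 98 + 342 + 88 + 212 + 303 + 271 + 247 + 313 + 76 + 178 + 224 = 2352
Weighted proportion = 1360 / 2352 = 0.57823129 → 57.823129%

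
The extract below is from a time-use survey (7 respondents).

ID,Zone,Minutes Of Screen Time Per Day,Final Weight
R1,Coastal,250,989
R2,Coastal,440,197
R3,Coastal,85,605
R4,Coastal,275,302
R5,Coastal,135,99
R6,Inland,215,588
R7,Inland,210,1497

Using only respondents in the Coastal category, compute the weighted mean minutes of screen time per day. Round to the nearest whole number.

220

Coastal rows: R1, R2, R3, R4, R5
Weighted sum = 250×989 + 440×197 + 85×605 + 275×302 + 135×99
  = 247250 + 86680 + 51425 + 83050 + 13365 = 481770
Sum of weights = 989 + 197 + 605 + 302 + 99 = 2192
Weighted mean = 481770 / 2192 = 219.78558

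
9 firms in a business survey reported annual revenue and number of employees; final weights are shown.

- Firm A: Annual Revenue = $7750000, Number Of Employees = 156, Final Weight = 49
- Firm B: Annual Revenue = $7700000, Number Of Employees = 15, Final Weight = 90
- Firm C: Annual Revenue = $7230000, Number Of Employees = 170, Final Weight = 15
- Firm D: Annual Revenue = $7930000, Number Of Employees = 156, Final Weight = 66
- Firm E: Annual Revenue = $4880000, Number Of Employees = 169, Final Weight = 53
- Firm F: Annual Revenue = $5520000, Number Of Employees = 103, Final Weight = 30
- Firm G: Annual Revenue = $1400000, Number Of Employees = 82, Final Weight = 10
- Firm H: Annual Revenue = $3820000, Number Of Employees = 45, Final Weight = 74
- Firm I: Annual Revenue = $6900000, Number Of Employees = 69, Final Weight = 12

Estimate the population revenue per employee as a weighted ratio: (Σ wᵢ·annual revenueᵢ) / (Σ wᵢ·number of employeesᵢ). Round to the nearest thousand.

65000

Σ wᵢ·y = 7750000×49 + 7700000×90 + 7230000×15 + 7930000×66 + 4880000×53 + 5520000×30 + 1400000×10 + 3820000×74 + 6900000×12
  = 379750000 + 693000000 + 108450000 + 523380000 + 258640000 + 165600000 + 14000000 + 282680000 + 82800000 = 2508300000
Σ wᵢ·x = 156×49 + 15×90 + 170×15 + 156×66 + 169×53 + 103×30 + 82×10 + 45×74 + 69×12
  = 7644 + 1350 + 2550 + 10296 + 8957 + 3090 + 820 + 3330 + 828 = 38865
Ratio = 2508300000 / 38865 = 64538.788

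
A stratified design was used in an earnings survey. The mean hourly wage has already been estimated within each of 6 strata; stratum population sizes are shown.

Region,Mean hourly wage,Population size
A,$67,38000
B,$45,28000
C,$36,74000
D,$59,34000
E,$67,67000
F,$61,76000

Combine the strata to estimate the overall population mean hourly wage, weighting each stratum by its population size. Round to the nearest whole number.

Σ Nₕ·x̄ₕ = 67×38000 + 45×28000 + 36×74000 + 59×34000 + 67×67000 + 61×76000
  = 2546000 + 1260000 + 2664000 + 2006000 + 4489000 + 4636000 = 17601000
Σ Nₕ = 317000
Overall mean = 17601000 / 317000 = 55.523659

56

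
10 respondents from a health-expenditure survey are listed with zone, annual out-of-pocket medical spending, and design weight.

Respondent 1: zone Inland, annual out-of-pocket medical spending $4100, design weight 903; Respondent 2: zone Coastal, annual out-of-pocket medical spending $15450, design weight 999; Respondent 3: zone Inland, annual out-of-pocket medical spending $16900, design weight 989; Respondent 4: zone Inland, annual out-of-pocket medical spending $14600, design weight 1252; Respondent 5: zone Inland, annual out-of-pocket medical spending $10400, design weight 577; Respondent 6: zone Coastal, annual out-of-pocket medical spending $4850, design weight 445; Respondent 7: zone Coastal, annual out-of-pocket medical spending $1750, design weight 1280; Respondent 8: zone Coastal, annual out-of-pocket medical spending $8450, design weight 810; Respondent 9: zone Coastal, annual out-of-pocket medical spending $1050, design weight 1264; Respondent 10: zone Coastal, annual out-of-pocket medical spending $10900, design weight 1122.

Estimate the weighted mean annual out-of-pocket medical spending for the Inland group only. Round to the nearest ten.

Inland rows: 1, 3, 4, 5
Weighted sum = 4100×903 + 16900×989 + 14600×1252 + 10400×577
  = 3702300 + 16714100 + 18279200 + 6000800 = 44696400
Sum of weights = 903 + 989 + 1252 + 577 = 3721
Weighted mean = 44696400 / 3721 = 12011.932

12010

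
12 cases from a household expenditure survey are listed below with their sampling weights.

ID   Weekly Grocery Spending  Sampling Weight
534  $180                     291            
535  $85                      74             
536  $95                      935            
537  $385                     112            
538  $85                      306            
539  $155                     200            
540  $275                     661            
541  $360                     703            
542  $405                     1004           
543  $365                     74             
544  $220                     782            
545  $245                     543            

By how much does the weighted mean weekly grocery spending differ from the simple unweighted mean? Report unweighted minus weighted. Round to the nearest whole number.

-12

Unweighted sum = 180 + 85 + 95 + 385 + 85 + 155 + 275 + 360 + 405 + 365 + 220 + 245 = 2855
Unweighted mean = 2855 / 12 = 237.91667
Weighted sum = 180×291 + 85×74 + 95×935 + 385×112 + 85×306 + 155×200 + 275×661 + 360×703 + 405×1004 + 365×74 + 220×782 + 245×543
  = 52380 + 6290 + 88825 + 43120 + 26010 + 31000 + 181775 + 253080 + 406620 + 27010 + 172040 + 133035 = 1421185
Sum of weights = 291 + 74 + 935 + 112 + 306 + 200 + 661 + 703 + 1004 + 74 + 782 + 543 = 5685
Weighted mean = 1421185 / 5685 = 249.98857
Difference (unweighted minus weighted) = -12.0719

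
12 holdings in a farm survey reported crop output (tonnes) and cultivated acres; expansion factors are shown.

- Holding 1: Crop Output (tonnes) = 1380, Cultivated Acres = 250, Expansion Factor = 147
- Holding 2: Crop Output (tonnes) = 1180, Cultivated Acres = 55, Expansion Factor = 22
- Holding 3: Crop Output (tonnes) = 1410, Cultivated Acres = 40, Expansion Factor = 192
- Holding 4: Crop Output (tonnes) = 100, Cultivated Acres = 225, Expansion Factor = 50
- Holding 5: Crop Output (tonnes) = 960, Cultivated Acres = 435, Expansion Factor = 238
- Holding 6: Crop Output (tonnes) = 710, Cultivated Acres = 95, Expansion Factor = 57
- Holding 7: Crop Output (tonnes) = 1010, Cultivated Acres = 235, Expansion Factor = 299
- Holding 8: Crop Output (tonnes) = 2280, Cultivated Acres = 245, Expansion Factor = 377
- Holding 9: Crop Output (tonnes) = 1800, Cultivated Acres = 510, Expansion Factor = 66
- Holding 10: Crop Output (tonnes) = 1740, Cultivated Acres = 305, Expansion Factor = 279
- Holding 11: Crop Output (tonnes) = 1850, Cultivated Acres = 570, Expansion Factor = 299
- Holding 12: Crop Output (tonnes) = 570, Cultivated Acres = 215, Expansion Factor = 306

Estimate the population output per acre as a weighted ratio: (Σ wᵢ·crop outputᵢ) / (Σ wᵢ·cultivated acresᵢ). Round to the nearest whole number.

Σ wᵢ·y = 1380×147 + 1180×22 + 1410×192 + 100×50 + 960×238 + 710×57 + 1010×299 + 2280×377 + 1800×66 + 1740×279 + 1850×299 + 570×306
  = 202860 + 25960 + 270720 + 5000 + 228480 + 40470 + 301990 + 859560 + 118800 + 485460 + 553150 + 174420 = 3266870
Σ wᵢ·x = 250×147 + 55×22 + 40×192 + 225×50 + 435×238 + 95×57 + 235×299 + 245×377 + 510×66 + 305×279 + 570×299 + 215×306
  = 683440
Ratio = 3266870 / 683440 = 4.7800392

5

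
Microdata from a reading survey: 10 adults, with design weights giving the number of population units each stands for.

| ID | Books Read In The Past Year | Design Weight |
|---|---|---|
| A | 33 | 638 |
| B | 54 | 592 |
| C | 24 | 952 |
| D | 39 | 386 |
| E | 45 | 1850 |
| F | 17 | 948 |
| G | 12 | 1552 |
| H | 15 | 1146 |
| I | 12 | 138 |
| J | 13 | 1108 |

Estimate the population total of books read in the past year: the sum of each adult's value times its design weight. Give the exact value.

242164

Weighted total = 33×638 + 54×592 + 24×952 + 39×386 + 45×1850 + 17×948 + 12×1552 + 15×1146 + 12×138 + 13×1108
  = 242164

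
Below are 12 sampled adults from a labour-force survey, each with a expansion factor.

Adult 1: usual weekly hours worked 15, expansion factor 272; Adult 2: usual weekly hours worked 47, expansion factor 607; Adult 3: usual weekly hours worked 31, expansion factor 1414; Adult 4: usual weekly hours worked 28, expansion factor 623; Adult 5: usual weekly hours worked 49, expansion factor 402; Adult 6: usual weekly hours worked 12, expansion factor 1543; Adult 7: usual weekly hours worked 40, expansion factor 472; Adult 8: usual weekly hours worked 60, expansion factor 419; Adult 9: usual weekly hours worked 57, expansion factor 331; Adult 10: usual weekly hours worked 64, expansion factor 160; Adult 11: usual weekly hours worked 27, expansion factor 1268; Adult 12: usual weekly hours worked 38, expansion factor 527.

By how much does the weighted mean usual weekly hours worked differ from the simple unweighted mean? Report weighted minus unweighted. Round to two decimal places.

-6.72

Unweighted sum = 15 + 47 + 31 + 28 + 49 + 12 + 40 + 60 + 57 + 64 + 27 + 38 = 468
Unweighted mean = 468 / 12 = 39
Weighted sum = 15×272 + 47×607 + 31×1414 + 28×623 + 49×402 + 12×1543 + 40×472 + 60×419 + 57×331 + 64×160 + 27×1268 + 38×527
  = 4080 + 28529 + 43834 + 17444 + 19698 + 18516 + 18880 + 25140 + 18867 + 10240 + 34236 + 20026 = 259490
Sum of weights = 272 + 607 + 1414 + 623 + 402 + 1543 + 472 + 419 + 331 + 160 + 1268 + 527 = 8038
Weighted mean = 259490 / 8038 = 32.282906
Difference (weighted minus unweighted) = -6.7170938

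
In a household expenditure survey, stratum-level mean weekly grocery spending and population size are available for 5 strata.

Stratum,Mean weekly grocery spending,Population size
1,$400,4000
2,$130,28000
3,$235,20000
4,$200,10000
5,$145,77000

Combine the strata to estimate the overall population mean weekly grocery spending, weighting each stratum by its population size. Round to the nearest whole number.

Σ Nₕ·x̄ₕ = 400×4000 + 130×28000 + 235×20000 + 200×10000 + 145×77000
  = 1600000 + 3640000 + 4700000 + 2000000 + 11165000 = 23105000
Σ Nₕ = 139000
Overall mean = 23105000 / 139000 = 166.22302

166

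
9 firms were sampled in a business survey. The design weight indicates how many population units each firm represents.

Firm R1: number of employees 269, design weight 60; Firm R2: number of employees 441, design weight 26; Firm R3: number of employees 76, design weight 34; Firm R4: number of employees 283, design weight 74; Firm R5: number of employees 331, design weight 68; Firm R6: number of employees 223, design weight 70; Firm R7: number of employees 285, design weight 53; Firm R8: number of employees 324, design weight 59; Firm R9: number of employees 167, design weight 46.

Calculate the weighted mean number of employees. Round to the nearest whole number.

268

Weighted sum = 269×60 + 441×26 + 76×34 + 283×74 + 331×68 + 223×70 + 285×53 + 324×59 + 167×46
  = 16140 + 11466 + 2584 + 20942 + 22508 + 15610 + 15105 + 19116 + 7682 = 131153
Sum of weights = 60 + 26 + 34 + 74 + 68 + 70 + 53 + 59 + 46 = 490
Weighted mean = 131153 / 490 = 267.65918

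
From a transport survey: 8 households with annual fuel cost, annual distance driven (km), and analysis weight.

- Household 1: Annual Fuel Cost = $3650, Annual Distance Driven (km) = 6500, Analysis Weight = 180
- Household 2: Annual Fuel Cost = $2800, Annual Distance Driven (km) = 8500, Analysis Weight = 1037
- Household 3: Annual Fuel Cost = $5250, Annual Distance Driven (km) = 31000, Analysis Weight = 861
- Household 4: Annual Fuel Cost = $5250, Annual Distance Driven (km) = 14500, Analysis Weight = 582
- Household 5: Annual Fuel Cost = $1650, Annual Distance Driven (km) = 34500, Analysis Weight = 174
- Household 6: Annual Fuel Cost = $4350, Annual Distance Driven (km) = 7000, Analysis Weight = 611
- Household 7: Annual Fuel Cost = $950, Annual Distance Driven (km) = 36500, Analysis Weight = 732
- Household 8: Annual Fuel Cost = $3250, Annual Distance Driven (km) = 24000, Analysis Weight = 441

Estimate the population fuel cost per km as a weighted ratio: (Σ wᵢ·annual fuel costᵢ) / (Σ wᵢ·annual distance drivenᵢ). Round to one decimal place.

Σ wᵢ·y = 16209950
Σ wᵢ·x = 92696500
Ratio = 16209950 / 92696500 = 0.17487122

0.2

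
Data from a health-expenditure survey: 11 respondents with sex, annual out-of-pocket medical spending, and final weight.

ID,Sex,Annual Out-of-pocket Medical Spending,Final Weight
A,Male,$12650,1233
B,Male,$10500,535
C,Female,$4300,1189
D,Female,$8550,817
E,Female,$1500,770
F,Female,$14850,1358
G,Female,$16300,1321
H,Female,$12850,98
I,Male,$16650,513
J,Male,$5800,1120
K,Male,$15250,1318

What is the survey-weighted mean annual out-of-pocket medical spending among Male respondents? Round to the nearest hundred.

11900

Male rows: A, B, I, J, K
Weighted sum = 12650×1233 + 10500×535 + 16650×513 + 5800×1120 + 15250×1318
  = 15597450 + 5617500 + 8541450 + 6496000 + 20099500 = 56351900
Sum of weights = 1233 + 535 + 513 + 1120 + 1318 = 4719
Weighted mean = 56351900 / 4719 = 11941.492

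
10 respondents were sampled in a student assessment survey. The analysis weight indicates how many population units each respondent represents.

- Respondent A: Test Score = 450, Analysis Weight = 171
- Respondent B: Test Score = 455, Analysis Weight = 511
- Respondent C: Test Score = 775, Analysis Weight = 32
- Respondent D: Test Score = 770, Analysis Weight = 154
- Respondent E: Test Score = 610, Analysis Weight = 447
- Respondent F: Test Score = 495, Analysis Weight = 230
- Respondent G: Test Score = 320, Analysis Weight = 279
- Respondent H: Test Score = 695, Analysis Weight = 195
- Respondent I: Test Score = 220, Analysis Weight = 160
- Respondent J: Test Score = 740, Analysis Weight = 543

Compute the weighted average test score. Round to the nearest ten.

Weighted sum = 450×171 + 455×511 + 775×32 + 770×154 + 610×447 + 495×230 + 320×279 + 695×195 + 220×160 + 740×543
  = 76950 + 232505 + 24800 + 118580 + 272670 + 113850 + 89280 + 135525 + 35200 + 401820 = 1501180
Sum of weights = 171 + 511 + 32 + 154 + 447 + 230 + 279 + 195 + 160 + 543 = 2722
Weighted mean = 1501180 / 2722 = 551.4989

550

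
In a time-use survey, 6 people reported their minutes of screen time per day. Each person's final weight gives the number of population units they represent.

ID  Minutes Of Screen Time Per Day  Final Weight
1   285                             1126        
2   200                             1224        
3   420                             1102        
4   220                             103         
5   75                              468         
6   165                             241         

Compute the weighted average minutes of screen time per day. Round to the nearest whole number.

264

Weighted sum = 285×1126 + 200×1224 + 420×1102 + 220×103 + 75×468 + 165×241
  = 1126075
Sum of weights = 1126 + 1224 + 1102 + 103 + 468 + 241 = 4264
Weighted mean = 1126075 / 4264 = 264.08888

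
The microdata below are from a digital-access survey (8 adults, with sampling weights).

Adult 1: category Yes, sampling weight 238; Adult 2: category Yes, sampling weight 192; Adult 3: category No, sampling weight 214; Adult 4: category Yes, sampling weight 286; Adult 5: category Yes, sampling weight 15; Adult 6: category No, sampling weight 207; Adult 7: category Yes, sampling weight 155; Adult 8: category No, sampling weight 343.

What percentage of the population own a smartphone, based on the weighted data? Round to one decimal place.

Sum of weights for 'Yes' = 238 + 192 + 286 + 15 + 155 = 886
Total weight = 238 + 192 + 214 + 286 + 15 + 207 + 155 + 343 = 1650
Weighted proportion = 886 / 1650 = 0.5369697 → 53.69697%

53.7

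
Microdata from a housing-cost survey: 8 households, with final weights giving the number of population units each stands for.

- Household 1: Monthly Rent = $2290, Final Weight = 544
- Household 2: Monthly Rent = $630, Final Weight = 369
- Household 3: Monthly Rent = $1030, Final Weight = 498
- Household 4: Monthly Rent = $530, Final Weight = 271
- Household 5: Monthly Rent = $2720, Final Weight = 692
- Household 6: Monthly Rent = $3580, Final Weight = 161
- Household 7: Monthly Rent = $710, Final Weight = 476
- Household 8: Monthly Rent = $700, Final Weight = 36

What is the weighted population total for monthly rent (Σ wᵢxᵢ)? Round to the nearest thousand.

Weighted total = 4956580

4957000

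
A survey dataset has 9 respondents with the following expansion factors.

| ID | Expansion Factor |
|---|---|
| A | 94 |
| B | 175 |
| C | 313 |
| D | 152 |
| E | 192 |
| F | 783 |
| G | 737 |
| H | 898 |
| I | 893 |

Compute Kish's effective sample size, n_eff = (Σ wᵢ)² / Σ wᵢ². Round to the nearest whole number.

6

Σ wᵢ = 94 + 175 + 313 + 152 + 192 + 783 + 737 + 898 + 893 = 4237
Σ wᵢ² = 8836 + 30625 + 97969 + 23104 + 36864 + 613089 + 543169 + 806404 + 797449 = 2957509
n_eff = 4237² / 2957509 = 17952169 / 2957509 = 6.0700302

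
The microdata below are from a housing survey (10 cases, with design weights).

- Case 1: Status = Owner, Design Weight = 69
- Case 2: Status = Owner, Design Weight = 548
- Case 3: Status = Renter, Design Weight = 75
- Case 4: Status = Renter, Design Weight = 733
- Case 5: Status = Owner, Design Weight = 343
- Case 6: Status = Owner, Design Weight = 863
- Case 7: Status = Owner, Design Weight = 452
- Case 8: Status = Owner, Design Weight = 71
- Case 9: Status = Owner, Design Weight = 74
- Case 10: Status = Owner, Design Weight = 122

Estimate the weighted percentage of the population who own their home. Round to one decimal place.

75.9

Sum of weights for 'Owner' = 69 + 548 + 343 + 863 + 452 + 71 + 74 + 122 = 2542
Total weight = 69 + 548 + 75 + 733 + 343 + 863 + 452 + 71 + 74 + 122 = 3350
Weighted proportion = 2542 / 3350 = 0.75880597 → 75.880597%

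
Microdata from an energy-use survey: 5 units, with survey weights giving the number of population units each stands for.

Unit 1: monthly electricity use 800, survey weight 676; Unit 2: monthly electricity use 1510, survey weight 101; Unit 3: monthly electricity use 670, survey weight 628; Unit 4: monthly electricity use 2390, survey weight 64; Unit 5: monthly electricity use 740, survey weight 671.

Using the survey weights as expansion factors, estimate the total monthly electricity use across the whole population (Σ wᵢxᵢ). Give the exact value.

Weighted total = 800×676 + 1510×101 + 670×628 + 2390×64 + 740×671
  = 1763570

1763570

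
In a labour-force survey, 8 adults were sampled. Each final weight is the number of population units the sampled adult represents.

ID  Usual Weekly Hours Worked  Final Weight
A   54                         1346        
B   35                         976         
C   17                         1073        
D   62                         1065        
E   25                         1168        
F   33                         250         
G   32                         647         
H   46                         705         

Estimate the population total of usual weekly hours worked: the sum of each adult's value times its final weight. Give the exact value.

Weighted total = 54×1346 + 35×976 + 17×1073 + 62×1065 + 25×1168 + 33×250 + 32×647 + 46×705
  = 72684 + 34160 + 18241 + 66030 + 29200 + 8250 + 20704 + 32430 = 281699

281699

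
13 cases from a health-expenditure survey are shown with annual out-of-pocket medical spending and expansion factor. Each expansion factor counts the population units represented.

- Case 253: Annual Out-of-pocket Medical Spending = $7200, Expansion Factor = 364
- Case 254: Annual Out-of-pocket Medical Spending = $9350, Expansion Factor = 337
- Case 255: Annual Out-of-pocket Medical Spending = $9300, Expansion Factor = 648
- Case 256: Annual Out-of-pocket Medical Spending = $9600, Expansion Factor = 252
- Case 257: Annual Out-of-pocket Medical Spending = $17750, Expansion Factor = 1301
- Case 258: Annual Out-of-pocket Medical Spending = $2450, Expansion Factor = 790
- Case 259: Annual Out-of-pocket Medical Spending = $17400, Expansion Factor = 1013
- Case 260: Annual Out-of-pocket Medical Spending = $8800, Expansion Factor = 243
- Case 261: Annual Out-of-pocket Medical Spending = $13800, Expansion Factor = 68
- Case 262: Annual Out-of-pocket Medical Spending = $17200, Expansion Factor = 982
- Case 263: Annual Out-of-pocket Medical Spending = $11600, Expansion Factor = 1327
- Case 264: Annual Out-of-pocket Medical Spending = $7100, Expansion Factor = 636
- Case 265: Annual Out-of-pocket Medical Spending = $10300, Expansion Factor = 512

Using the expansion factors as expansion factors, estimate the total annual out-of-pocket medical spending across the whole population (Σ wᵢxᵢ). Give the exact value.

Weighted total = 102021400

102021400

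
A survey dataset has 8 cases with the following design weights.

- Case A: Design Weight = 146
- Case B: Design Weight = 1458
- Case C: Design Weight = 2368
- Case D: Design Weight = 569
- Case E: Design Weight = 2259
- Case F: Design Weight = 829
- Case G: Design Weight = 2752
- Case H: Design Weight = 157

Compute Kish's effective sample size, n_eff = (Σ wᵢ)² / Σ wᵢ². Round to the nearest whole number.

Σ wᵢ = 10538
Σ wᵢ² = 21316 + 2125764 + 5607424 + 323761 + 5103081 + 687241 + 7573504 + 24649 = 21466740
n_eff = 10538² / 21466740 = 111049444 / 21466740 = 5.1730931

5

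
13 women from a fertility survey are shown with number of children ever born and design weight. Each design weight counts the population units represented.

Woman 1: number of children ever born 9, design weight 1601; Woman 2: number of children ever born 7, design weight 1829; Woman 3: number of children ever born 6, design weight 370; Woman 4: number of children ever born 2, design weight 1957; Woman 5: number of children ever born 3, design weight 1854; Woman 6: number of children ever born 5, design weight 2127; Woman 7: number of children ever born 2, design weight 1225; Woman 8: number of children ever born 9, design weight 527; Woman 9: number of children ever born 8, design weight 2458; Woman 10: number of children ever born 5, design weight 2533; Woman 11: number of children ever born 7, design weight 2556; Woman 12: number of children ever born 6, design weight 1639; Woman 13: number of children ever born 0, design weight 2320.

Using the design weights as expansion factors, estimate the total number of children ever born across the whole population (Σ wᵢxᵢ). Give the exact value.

116791

Weighted total = 116791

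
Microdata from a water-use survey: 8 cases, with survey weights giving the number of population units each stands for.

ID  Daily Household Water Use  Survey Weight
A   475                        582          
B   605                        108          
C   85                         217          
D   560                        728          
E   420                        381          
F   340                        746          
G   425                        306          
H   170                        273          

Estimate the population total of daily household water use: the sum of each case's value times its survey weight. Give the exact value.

1358035

Weighted total = 475×582 + 605×108 + 85×217 + 560×728 + 420×381 + 340×746 + 425×306 + 170×273
  = 276450 + 65340 + 18445 + 407680 + 160020 + 253640 + 130050 + 46410 = 1358035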